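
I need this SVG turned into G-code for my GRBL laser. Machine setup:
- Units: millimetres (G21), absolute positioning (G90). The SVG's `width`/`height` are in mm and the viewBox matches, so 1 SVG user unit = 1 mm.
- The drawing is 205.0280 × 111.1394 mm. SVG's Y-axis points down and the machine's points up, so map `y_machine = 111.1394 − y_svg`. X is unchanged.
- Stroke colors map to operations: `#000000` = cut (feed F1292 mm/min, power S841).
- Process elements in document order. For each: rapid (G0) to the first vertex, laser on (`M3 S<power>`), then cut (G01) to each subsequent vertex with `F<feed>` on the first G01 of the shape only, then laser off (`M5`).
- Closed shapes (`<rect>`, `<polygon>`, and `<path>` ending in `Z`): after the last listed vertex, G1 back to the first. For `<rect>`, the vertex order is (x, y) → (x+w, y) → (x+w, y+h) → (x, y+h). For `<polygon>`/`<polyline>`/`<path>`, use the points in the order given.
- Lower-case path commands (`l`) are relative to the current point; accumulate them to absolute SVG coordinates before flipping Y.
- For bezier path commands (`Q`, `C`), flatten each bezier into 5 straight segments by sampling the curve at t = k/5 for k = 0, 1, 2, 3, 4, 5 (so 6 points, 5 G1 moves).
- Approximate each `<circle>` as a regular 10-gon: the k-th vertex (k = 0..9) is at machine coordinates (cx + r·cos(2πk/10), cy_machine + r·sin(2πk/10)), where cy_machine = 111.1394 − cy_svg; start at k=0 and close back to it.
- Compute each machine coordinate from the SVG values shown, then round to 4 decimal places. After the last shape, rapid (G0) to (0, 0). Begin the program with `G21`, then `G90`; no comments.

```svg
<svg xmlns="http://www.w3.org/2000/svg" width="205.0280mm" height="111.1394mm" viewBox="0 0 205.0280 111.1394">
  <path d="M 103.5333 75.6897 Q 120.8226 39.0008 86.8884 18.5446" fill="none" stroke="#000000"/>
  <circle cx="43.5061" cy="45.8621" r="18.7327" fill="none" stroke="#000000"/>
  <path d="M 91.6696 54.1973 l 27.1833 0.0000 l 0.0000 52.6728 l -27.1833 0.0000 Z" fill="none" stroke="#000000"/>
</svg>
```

G21
G90
G0 X103.5333 Y35.4497
M3 S841
G01 X108.4001 Y49.4760 F1292
G01 X109.1690 Y62.2036
G01 X105.8400 Y73.6326
G01 X98.4131 Y83.7630
G01 X86.8884 Y92.5948
M5
G0 X62.2388 Y65.2773
M3 S841
G01 X58.6612 Y76.2881 F1292
G01 X49.2948 Y83.0932
G01 X37.7174 Y83.0932
G01 X28.3510 Y76.2881
G01 X24.7734 Y65.2773
G01 X28.3510 Y54.2665
G01 X37.7174 Y47.4614
G01 X49.2948 Y47.4614
G01 X58.6612 Y54.2665
G01 X62.2388 Y65.2773
M5
G0 X91.6696 Y56.9421
M3 S841
G01 X118.8529 Y56.9421 F1292
G01 X118.8529 Y4.2693
G01 X91.6696 Y4.2693
G01 X91.6696 Y56.9421
M5
G0 X0.0000 Y0.0000

1 u = 1 mm; y_m = 111.1394 − y.

[1] `<path>` quadratic bezier, #000000→cut S841 F1292: (103.5333,35.4497) → (108.4001,49.4760) → (109.1690,62.2036) → (105.8400,73.6326) → (98.4131,83.7630) → (86.8884,92.5948)

[2] `<circle>` circle, #000000→cut S841 F1292: (62.2388,65.2773) → (58.6612,76.2881) → (49.2948,83.0932) → (37.7174,83.0932) → (28.3510,76.2881) → (24.7734,65.2773) → (28.3510,54.2665) → (37.7174,47.4614) → (49.2948,47.4614) → (58.6612,54.2665) → (62.2388,65.2773) (closed)

[3] `<path>` rectangle, #000000→cut S841 F1292: (91.6696,56.9421) → (118.8529,56.9421) → (118.8529,4.2693) → (91.6696,4.2693) → (91.6696,56.9421) (closed)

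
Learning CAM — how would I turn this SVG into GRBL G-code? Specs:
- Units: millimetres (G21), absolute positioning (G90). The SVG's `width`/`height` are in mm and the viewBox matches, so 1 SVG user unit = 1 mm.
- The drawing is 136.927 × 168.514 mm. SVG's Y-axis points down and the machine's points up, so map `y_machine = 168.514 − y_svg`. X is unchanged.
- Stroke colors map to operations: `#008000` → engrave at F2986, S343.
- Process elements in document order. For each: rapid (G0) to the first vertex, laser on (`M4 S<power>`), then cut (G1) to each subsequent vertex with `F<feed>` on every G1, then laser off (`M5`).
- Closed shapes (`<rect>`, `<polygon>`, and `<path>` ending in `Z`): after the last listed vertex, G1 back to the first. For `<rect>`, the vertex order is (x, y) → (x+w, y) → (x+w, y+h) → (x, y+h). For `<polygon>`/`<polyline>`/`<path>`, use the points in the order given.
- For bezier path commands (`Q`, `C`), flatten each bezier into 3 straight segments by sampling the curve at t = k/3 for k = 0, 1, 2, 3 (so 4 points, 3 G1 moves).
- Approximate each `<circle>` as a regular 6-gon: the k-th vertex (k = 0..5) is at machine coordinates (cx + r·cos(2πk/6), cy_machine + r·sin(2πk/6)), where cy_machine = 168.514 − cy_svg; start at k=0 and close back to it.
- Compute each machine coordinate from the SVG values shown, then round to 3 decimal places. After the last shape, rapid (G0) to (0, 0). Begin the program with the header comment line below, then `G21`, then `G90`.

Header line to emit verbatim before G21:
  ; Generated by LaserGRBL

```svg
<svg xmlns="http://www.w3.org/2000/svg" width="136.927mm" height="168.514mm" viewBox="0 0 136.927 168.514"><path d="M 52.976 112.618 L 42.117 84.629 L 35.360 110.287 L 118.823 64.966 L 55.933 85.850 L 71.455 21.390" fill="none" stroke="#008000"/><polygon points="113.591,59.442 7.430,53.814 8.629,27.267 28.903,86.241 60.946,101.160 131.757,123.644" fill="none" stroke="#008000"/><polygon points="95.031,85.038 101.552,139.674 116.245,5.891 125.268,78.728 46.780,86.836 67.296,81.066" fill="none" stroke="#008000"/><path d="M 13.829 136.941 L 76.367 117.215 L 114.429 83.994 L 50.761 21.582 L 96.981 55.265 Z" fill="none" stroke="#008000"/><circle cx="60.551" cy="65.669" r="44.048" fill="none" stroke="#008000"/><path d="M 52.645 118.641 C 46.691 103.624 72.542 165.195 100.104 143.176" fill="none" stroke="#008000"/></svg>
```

Since the viewBox matches the mm dimensions, user units are millimetres directly. The only transform is the Y-flip y_m = 168.514 − y_svg.

Shape 1 is a open polyline drawn with `<path>`. Its stroke #008000 means engrave at S343, F2986. After flipping Y the toolpath is (52.976,55.896) → (42.117,83.885) → (35.360,58.227) → (118.823,103.548) → (55.933,82.664) → (71.455,147.124).

Shape 2 is a closed polygon drawn with `<polygon>`. Its stroke #008000 means engrave at S343, F2986. After flipping Y the toolpath is (113.591,109.072) → (7.430,114.700) → (8.629,141.247) → (28.903,82.273) → (60.946,67.354) → (131.757,44.870) → (113.591,109.072), returning to the start.

Shape 3 is a closed polygon drawn with `<polygon>`. Its stroke #008000 means engrave at S343, F2986. After flipping Y the toolpath is (95.031,83.476) → (101.552,28.840) → (116.245,162.623) → (125.268,89.786) → (46.780,81.678) → (67.296,87.448) → (95.031,83.476), returning to the start.

Shape 4 is a closed polygon drawn with `<path>`. Its stroke #008000 means engrave at S343, F2986. After flipping Y the toolpath is (13.829,31.573) → (76.367,51.299) → (114.429,84.520) → (50.761,146.932) → (96.981,113.249) → (13.829,31.573), returning to the start.

Shape 5 is a circle drawn with `<circle>`. Its stroke #008000 means engrave at S343, F2986. After flipping Y the toolpath is (104.599,102.845) → (82.575,140.992) → (38.527,140.992) → (16.503,102.845) → (38.527,64.698) → (82.575,64.698) → (104.599,102.845), returning to the start.

Shape 6 is a cubic bezier drawn with `<path>`. Its stroke #008000 means engrave at S343, F2986. After flipping Y the toolpath is (52.645,49.873) → (56.178,45.293) → (74.227,25.250) → (100.104,25.338).

; Generated by LaserGRBL
G21
G90
G0 X52.976 Y55.896
M4 S343
G1 X42.117 Y83.885 F2986
G1 X35.360 Y58.227 F2986
G1 X118.823 Y103.548 F2986
G1 X55.933 Y82.664 F2986
G1 X71.455 Y147.124 F2986
M5
G0 X113.591 Y109.072
M4 S343
G1 X7.430 Y114.700 F2986
G1 X8.629 Y141.247 F2986
G1 X28.903 Y82.273 F2986
G1 X60.946 Y67.354 F2986
G1 X131.757 Y44.870 F2986
G1 X113.591 Y109.072 F2986
M5
G0 X95.031 Y83.476
M4 S343
G1 X101.552 Y28.840 F2986
G1 X116.245 Y162.623 F2986
G1 X125.268 Y89.786 F2986
G1 X46.780 Y81.678 F2986
G1 X67.296 Y87.448 F2986
G1 X95.031 Y83.476 F2986
M5
G0 X13.829 Y31.573
M4 S343
G1 X76.367 Y51.299 F2986
G1 X114.429 Y84.520 F2986
G1 X50.761 Y146.932 F2986
G1 X96.981 Y113.249 F2986
G1 X13.829 Y31.573 F2986
M5
G0 X104.599 Y102.845
M4 S343
G1 X82.575 Y140.992 F2986
G1 X38.527 Y140.992 F2986
G1 X16.503 Y102.845 F2986
G1 X38.527 Y64.698 F2986
G1 X82.575 Y64.698 F2986
G1 X104.599 Y102.845 F2986
M5
G0 X52.645 Y49.873
M4 S343
G1 X56.178 Y45.293 F2986
G1 X74.227 Y25.250 F2986
G1 X100.104 Y25.338 F2986
M5
G0 X0.000 Y0.000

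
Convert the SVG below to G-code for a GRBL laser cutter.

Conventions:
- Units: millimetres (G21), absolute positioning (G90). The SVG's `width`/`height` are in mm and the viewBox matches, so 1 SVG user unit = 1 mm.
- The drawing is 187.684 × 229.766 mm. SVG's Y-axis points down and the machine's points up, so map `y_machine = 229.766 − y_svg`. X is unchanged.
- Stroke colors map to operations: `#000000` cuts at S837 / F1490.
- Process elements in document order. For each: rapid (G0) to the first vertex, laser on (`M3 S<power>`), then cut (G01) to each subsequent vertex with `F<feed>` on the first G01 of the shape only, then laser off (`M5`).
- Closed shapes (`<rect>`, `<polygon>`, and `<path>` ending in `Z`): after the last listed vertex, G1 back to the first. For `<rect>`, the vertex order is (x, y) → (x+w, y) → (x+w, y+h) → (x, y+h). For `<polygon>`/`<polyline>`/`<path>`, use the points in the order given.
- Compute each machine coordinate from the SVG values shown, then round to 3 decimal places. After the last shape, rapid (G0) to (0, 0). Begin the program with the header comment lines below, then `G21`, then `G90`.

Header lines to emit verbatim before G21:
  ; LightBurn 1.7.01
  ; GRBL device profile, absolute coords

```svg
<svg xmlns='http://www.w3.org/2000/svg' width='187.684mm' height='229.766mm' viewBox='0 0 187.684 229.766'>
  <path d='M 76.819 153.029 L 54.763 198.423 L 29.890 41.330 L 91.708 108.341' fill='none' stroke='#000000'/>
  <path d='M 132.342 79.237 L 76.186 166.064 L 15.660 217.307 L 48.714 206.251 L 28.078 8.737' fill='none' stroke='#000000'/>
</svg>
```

Since the viewBox matches the mm dimensions, user units are millimetres directly. The only transform is the Y-flip y_m = 229.766 − y_svg.

Shape 1 is a open polyline drawn with `<path>`. Its stroke #000000 means cut at S837, F1490. After flipping Y the toolpath is (76.819,76.737) → (54.763,31.343) → (29.890,188.436) → (91.708,121.425).

Shape 2 is a open polyline drawn with `<path>`. Its stroke #000000 means cut at S837, F1490. After flipping Y the toolpath is (132.342,150.529) → (76.186,63.702) → (15.660,12.459) → (48.714,23.515) → (28.078,221.029).

; LightBurn 1.7.01
; GRBL device profile, absolute coords
G21
G90
G0 X76.819 Y76.737
M3 S837
G01 X54.763 Y31.343 F1490
G01 X29.890 Y188.436
G01 X91.708 Y121.425
M5
G0 X132.342 Y150.529
M3 S837
G01 X76.186 Y63.702 F1490
G01 X15.660 Y12.459
G01 X48.714 Y23.515
G01 X28.078 Y221.029
M5
G0 X0.000 Y0.000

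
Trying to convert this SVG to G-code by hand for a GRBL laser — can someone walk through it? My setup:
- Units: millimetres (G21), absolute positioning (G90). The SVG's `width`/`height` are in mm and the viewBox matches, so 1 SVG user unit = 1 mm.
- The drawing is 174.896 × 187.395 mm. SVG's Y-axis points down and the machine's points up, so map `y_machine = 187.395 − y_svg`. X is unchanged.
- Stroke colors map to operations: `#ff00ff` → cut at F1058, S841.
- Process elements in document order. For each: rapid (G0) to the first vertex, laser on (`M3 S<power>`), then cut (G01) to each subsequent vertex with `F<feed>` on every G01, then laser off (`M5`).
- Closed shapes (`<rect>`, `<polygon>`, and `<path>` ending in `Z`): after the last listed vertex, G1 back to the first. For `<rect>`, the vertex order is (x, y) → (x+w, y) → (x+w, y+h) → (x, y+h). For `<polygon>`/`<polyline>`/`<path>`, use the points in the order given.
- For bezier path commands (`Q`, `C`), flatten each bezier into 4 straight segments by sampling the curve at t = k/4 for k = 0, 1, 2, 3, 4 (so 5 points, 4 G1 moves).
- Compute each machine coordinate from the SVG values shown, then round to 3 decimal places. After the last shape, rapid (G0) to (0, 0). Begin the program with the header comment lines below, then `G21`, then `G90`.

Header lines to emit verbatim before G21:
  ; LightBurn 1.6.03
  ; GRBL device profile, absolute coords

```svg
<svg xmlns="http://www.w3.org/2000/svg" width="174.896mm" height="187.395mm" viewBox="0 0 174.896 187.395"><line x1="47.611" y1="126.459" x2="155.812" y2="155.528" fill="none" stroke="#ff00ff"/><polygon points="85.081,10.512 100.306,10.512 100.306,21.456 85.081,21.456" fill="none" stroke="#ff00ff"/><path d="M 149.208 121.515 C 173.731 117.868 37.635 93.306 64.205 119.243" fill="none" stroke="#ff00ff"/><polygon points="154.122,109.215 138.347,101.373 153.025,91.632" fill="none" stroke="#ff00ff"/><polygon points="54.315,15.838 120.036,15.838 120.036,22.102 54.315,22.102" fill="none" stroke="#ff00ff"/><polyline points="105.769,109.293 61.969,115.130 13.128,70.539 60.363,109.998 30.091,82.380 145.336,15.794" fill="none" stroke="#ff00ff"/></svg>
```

Since the viewBox matches the mm dimensions, user units are millimetres directly. The only transform is the Y-flip y_m = 187.395 − y_svg.

Shape 1 is a line segment drawn with `<line>`. Its stroke #ff00ff means cut at S841, F1058. After flipping Y the toolpath is (47.611,60.936) → (155.812,31.867).

Shape 2 is a rectangle drawn with `<polygon>`. Its stroke #ff00ff means cut at S841, F1058. After flipping Y the toolpath is (85.081,176.883) → (100.306,176.883) → (100.306,165.939) → (85.081,165.939) → (85.081,176.883), returning to the start.

Shape 3 is a cubic bezier drawn with `<path>`. Its stroke #ff00ff means cut at S841, F1058. After flipping Y the toolpath is (149.208,65.880) → (142.536,71.421) → (105.939,78.110) → (69.726,79.252) → (64.205,68.152).

Shape 4 is a regular polygon drawn with `<polygon>`. Its stroke #ff00ff means cut at S841, F1058. After flipping Y the toolpath is (154.122,78.180) → (138.347,86.022) → (153.025,95.763) → (154.122,78.180), returning to the start.

Shape 5 is a rectangle drawn with `<polygon>`. Its stroke #ff00ff means cut at S841, F1058. After flipping Y the toolpath is (54.315,171.557) → (120.036,171.557) → (120.036,165.293) → (54.315,165.293) → (54.315,171.557), returning to the start.

Shape 6 is a open polyline drawn with `<polyline>`. Its stroke #ff00ff means cut at S841, F1058. After flipping Y the toolpath is (105.769,78.102) → (61.969,72.265) → (13.128,116.856) → (60.363,77.397) → (30.091,105.015) → (145.336,171.601).

; LightBurn 1.6.03
; GRBL device profile, absolute coords
G21
G90
G0 X47.611 Y60.936
M3 S841
G01 X155.812 Y31.867 F1058
M5
G0 X85.081 Y176.883
M3 S841
G01 X100.306 Y176.883 F1058
G01 X100.306 Y165.939 F1058
G01 X85.081 Y165.939 F1058
G01 X85.081 Y176.883 F1058
M5
G0 X149.208 Y65.880
M3 S841
G01 X142.536 Y71.421 F1058
G01 X105.939 Y78.110 F1058
G01 X69.726 Y79.252 F1058
G01 X64.205 Y68.152 F1058
M5
G0 X154.122 Y78.180
M3 S841
G01 X138.347 Y86.022 F1058
G01 X153.025 Y95.763 F1058
G01 X154.122 Y78.180 F1058
M5
G0 X54.315 Y171.557
M3 S841
G01 X120.036 Y171.557 F1058
G01 X120.036 Y165.293 F1058
G01 X54.315 Y165.293 F1058
G01 X54.315 Y171.557 F1058
M5
G0 X105.769 Y78.102
M3 S841
G01 X61.969 Y72.265 F1058
G01 X13.128 Y116.856 F1058
G01 X60.363 Y77.397 F1058
G01 X30.091 Y105.015 F1058
G01 X145.336 Y171.601 F1058
M5
G0 X0.000 Y0.000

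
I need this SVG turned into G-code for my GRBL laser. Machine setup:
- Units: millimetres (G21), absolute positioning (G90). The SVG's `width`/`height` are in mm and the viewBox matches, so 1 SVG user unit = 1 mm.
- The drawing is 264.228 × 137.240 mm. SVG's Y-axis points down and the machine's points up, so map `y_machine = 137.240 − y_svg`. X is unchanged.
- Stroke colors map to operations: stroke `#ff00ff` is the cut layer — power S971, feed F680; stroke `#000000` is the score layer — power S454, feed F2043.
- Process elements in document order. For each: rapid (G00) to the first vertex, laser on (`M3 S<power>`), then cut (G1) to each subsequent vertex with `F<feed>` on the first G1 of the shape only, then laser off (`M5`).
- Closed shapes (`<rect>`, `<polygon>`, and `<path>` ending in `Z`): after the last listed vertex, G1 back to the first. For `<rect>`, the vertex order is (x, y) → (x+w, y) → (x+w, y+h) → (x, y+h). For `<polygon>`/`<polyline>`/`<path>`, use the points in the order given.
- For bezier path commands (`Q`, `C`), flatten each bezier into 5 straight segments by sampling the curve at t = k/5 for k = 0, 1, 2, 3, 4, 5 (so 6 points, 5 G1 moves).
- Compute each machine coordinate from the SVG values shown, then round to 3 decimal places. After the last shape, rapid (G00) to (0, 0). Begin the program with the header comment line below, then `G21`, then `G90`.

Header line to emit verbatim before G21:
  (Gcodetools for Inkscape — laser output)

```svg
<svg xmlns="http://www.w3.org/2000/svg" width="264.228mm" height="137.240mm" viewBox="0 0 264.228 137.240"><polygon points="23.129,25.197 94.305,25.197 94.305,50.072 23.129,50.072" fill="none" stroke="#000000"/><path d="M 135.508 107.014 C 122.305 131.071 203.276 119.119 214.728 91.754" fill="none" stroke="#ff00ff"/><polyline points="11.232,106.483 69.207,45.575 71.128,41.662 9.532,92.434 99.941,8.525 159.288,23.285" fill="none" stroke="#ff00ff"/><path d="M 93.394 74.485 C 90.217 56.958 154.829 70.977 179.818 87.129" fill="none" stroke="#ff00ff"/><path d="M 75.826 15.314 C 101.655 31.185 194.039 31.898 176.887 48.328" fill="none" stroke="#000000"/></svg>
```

(Gcodetools for Inkscape — laser output)
G21
G90
G00 X23.129 Y112.043
M3 S454
G1 X94.305 Y112.043 F2043
G1 X94.305 Y87.168
G1 X23.129 Y87.168
G1 X23.129 Y112.043
M5
G00 X135.508 Y30.226
M3 S971
G1 X137.578 Y19.948 F680
G1 X154.392 Y17.324
G1 X178.093 Y21.364
G1 X200.824 Y31.081
G1 X214.728 Y45.486
M5
G00 X11.232 Y30.757
M3 S971
G1 X69.207 Y91.665 F680
G1 X71.128 Y95.578
G1 X9.532 Y44.806
G1 X99.941 Y128.715
G1 X159.288 Y113.955
M5
G00 X93.394 Y62.755
M3 S971
G1 X98.763 Y69.721 F680
G1 X115.246 Y70.528
G1 X137.687 Y66.587
G1 X160.929 Y59.311
G1 X179.818 Y50.111
M5
G00 X75.826 Y121.926
M3 S454
G1 X97.901 Y113.975 F2043
G1 X127.497 Y108.181
G1 X156.162 Y103.060
G1 X175.443 Y97.131
G1 X176.887 Y88.912
M5
G00 X0.000 Y0.000

1 u = 1 mm; y_m = 137.240 − y.

[1] `<polygon>` rectangle, #000000→score S454 F2043: (23.129,112.043) → (94.305,112.043) → (94.305,87.168) → (23.129,87.168) → (23.129,112.043) (closed)

[2] `<path>` cubic bezier, #ff00ff→cut S971 F680: (135.508,30.226) → (137.578,19.948) → (154.392,17.324) → (178.093,21.364) → (200.824,31.081) → (214.728,45.486)

[3] `<polyline>` open polyline, #ff00ff→cut S971 F680: (11.232,30.757) → (69.207,91.665) → (71.128,95.578) → (9.532,44.806) → (99.941,128.715) → (159.288,113.955)

[4] `<path>` cubic bezier, #ff00ff→cut S971 F680: (93.394,62.755) → (98.763,69.721) → (115.246,70.528) → (137.687,66.587) → (160.929,59.311) → (179.818,50.111)

[5] `<path>` cubic bezier, #000000→score S454 F2043: (75.826,121.926) → (97.901,113.975) → (127.497,108.181) → (156.162,103.060) → (175.443,97.131) → (176.887,88.912)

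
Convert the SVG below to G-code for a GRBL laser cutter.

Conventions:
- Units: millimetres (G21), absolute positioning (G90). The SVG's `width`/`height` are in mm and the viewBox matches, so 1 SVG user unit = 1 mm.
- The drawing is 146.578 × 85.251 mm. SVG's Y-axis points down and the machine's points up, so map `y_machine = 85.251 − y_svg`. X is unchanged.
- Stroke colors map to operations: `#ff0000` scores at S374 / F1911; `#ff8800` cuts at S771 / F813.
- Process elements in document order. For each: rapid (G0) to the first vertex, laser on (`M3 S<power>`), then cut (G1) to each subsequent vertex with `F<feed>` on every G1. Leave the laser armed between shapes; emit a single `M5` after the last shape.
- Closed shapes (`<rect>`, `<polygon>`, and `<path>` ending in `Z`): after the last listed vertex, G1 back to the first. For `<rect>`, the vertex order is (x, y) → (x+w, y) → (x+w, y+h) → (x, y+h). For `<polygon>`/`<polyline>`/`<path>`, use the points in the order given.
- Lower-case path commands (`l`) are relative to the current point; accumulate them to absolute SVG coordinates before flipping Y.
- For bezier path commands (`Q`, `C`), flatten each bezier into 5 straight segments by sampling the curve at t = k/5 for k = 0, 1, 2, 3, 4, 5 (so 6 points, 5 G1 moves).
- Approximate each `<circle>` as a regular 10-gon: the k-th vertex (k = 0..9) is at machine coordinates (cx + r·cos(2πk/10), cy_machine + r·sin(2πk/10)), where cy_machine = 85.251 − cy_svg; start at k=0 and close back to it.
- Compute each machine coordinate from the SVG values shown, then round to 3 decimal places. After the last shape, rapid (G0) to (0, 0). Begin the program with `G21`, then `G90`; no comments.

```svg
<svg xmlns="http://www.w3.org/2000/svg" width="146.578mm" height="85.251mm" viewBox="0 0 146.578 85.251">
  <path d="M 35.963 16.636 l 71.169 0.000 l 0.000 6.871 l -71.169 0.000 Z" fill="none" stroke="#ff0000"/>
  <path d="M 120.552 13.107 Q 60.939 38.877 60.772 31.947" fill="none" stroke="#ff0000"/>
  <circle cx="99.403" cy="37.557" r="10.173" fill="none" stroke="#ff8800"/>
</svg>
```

viewBox `0 0 146.578 85.251` with mm width/height → 1 unit = 1 mm. Flip: y_m = 85.251 − y_svg.

**Shape 1** — `<path>` rectangle, stroke `#ff0000` → score (S374, F1911). Machine vertices: (35.963,68.615) → (107.132,68.615) → (107.132,61.744) → (35.963,61.744) → (35.963,68.615). Closed: final G1 returns to the first vertex.

**Shape 2** — `<path>` quadratic bezier, stroke `#ff0000` → score (S374, F1911). Control points (SVG): P0=(120.552,13.107), P1=(60.939,38.877), P2=(60.772,31.947); sampled at t=k/5. Machine vertices: (120.552,72.144) → (99.085,63.144) → (82.373,56.760) → (70.417,52.992) → (63.217,51.840) → (60.772,53.304). Open path.

**Shape 3** — `<circle>` circle, stroke `#ff8800` → cut (S771, F813). Machine vertices: (109.576,47.694) → (107.633,53.674) → (102.547,57.369) → (96.259,57.369) → (91.173,53.674) → (89.230,47.694) → (91.173,41.714) → (96.259,38.019) → (102.547,38.019) → (107.633,41.714) → (109.576,47.694). Closed: final G1 returns to the first vertex.

G21
G90
G0 X35.963 Y68.615
M3 S374
G1 X107.132 Y68.615 F1911
G1 X107.132 Y61.744 F1911
G1 X35.963 Y61.744 F1911
G1 X35.963 Y68.615 F1911
G0 X120.552 Y72.144
M3 S374
G1 X99.085 Y63.144 F1911
G1 X82.373 Y56.760 F1911
G1 X70.417 Y52.992 F1911
G1 X63.217 Y51.840 F1911
G1 X60.772 Y53.304 F1911
G0 X109.576 Y47.694
M3 S771
G1 X107.633 Y53.674 F813
G1 X102.547 Y57.369 F813
G1 X96.259 Y57.369 F813
G1 X91.173 Y53.674 F813
G1 X89.230 Y47.694 F813
G1 X91.173 Y41.714 F813
G1 X96.259 Y38.019 F813
G1 X102.547 Y38.019 F813
G1 X107.633 Y41.714 F813
G1 X109.576 Y47.694 F813
M5
G0 X0.000 Y0.000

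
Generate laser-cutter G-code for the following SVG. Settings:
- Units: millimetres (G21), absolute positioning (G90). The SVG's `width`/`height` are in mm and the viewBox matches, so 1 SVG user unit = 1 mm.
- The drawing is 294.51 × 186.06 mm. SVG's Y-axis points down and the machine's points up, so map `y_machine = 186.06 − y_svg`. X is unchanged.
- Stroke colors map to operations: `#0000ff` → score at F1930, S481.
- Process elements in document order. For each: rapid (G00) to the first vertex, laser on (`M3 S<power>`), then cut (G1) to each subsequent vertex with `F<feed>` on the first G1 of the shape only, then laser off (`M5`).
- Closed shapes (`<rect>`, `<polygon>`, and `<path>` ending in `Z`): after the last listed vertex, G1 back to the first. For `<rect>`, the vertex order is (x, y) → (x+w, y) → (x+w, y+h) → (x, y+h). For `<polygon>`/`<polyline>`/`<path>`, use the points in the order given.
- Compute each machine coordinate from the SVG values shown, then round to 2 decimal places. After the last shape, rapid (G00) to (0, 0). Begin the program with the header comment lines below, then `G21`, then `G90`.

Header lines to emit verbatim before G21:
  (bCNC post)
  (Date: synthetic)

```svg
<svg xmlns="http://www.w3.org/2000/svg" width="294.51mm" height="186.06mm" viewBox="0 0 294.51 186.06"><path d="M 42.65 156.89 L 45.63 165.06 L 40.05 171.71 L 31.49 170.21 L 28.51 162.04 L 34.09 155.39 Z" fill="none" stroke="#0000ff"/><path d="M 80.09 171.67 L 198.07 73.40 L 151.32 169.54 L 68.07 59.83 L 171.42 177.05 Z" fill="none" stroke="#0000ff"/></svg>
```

Since the viewBox matches the mm dimensions, user units are millimetres directly. The only transform is the Y-flip y_m = 186.06 − y_svg.

Shape 1 is a regular polygon drawn with `<path>`. Its stroke #0000ff means score at S481, F1930. After flipping Y the toolpath is (42.65,29.17) → (45.63,21.00) → (40.05,14.35) → (31.49,15.85) → (28.51,24.02) → (34.09,30.67) → (42.65,29.17), returning to the start.

Shape 2 is a closed polygon drawn with `<path>`. Its stroke #0000ff means score at S481, F1930. After flipping Y the toolpath is (80.09,14.39) → (198.07,112.66) → (151.32,16.52) → (68.07,126.23) → (171.42,9.01) → (80.09,14.39), returning to the start.

(bCNC post)
(Date: synthetic)
G21
G90
G00 X42.65 Y29.17
M3 S481
G1 X45.63 Y21.00 F1930
G1 X40.05 Y14.35
G1 X31.49 Y15.85
G1 X28.51 Y24.02
G1 X34.09 Y30.67
G1 X42.65 Y29.17
M5
G00 X80.09 Y14.39
M3 S481
G1 X198.07 Y112.66 F1930
G1 X151.32 Y16.52
G1 X68.07 Y126.23
G1 X171.42 Y9.01
G1 X80.09 Y14.39
M5
G00 X0.00 Y0.00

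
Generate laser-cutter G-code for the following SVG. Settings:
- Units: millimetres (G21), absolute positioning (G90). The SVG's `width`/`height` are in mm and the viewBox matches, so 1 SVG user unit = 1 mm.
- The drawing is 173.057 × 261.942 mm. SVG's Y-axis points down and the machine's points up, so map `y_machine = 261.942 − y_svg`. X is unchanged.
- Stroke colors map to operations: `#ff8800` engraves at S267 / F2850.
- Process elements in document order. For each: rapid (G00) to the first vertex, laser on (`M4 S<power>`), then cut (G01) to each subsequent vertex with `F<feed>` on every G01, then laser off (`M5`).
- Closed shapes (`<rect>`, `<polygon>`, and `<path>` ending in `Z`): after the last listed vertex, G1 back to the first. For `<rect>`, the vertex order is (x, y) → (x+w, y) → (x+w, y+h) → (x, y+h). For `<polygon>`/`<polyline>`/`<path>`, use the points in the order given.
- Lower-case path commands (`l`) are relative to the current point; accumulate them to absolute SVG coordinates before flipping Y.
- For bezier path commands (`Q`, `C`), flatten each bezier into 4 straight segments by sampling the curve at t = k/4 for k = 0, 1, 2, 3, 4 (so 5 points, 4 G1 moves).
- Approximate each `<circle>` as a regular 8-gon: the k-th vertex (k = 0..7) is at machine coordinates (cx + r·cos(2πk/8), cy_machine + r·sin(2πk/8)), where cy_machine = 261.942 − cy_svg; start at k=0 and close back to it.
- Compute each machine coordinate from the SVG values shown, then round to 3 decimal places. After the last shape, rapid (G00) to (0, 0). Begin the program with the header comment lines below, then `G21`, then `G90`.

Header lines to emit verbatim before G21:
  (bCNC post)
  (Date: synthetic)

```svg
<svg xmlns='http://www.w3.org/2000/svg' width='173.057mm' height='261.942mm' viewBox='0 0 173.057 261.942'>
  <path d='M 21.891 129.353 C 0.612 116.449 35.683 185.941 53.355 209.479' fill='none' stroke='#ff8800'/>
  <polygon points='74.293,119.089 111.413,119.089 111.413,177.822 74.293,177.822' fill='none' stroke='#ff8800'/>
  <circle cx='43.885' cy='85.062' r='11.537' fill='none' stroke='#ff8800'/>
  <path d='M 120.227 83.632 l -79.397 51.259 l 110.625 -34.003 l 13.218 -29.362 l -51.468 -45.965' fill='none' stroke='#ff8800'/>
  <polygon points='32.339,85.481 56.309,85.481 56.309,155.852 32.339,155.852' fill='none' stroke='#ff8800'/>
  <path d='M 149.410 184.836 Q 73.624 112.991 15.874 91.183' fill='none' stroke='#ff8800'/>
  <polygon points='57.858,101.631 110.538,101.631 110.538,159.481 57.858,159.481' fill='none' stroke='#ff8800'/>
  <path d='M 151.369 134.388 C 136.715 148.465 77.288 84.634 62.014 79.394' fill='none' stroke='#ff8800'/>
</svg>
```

Since the viewBox matches the mm dimensions, user units are millimetres directly. The only transform is the Y-flip y_m = 261.942 − y_svg.

Shape 1 is a cubic bezier drawn with `<path>`. Its stroke #ff8800 means engrave at S267, F2850. After flipping Y the toolpath is (21.891,132.589) → (15.345,128.823) → (23.016,106.192) → (37.991,76.727) → (53.355,52.463).

Shape 2 is a rectangle drawn with `<polygon>`. Its stroke #ff8800 means engrave at S267, F2850. After flipping Y the toolpath is (74.293,142.853) → (111.413,142.853) → (111.413,84.120) → (74.293,84.120) → (74.293,142.853), returning to the start.

Shape 3 is a circle drawn with `<circle>`. Its stroke #ff8800 means engrave at S267, F2850. After flipping Y the toolpath is (55.422,176.880) → (52.043,185.038) → (43.885,188.417) → (35.727,185.038) → (32.348,176.880) → (35.727,168.722) → (43.885,165.343) → (52.043,168.722) → (55.422,176.880), returning to the start.

Shape 4 is a open polyline drawn with `<path>`. Its stroke #ff8800 means engrave at S267, F2850. After flipping Y the toolpath is (120.227,178.310) → (40.830,127.051) → (151.455,161.054) → (164.673,190.416) → (113.205,236.381).

Shape 5 is a rectangle drawn with `<polygon>`. Its stroke #ff8800 means engrave at S267, F2850. After flipping Y the toolpath is (32.339,176.461) → (56.309,176.461) → (56.309,106.090) → (32.339,106.090) → (32.339,176.461), returning to the start.

Shape 6 is a quadratic bezier drawn with `<path>`. Its stroke #ff8800 means engrave at S267, F2850. After flipping Y the toolpath is (149.410,77.106) → (112.644,109.901) → (78.133,136.442) → (45.876,156.728) → (15.874,170.759).

Shape 7 is a rectangle drawn with `<polygon>`. Its stroke #ff8800 means engrave at S267, F2850. After flipping Y the toolpath is (57.858,160.311) → (110.538,160.311) → (110.538,102.461) → (57.858,102.461) → (57.858,160.311), returning to the start.

Shape 8 is a cubic bezier drawn with `<path>`. Its stroke #ff8800 means engrave at S267, F2850. After flipping Y the toolpath is (151.369,127.554) → (133.373,129.471) → (106.924,147.807) → (80.359,169.765) → (62.014,182.548).

(bCNC post)
(Date: synthetic)
G21
G90
G00 X21.891 Y132.589
M4 S267
G01 X15.345 Y128.823 F2850
G01 X23.016 Y106.192 F2850
G01 X37.991 Y76.727 F2850
G01 X53.355 Y52.463 F2850
M5
G00 X74.293 Y142.853
M4 S267
G01 X111.413 Y142.853 F2850
G01 X111.413 Y84.120 F2850
G01 X74.293 Y84.120 F2850
G01 X74.293 Y142.853 F2850
M5
G00 X55.422 Y176.880
M4 S267
G01 X52.043 Y185.038 F2850
G01 X43.885 Y188.417 F2850
G01 X35.727 Y185.038 F2850
G01 X32.348 Y176.880 F2850
G01 X35.727 Y168.722 F2850
G01 X43.885 Y165.343 F2850
G01 X52.043 Y168.722 F2850
G01 X55.422 Y176.880 F2850
M5
G00 X120.227 Y178.310
M4 S267
G01 X40.830 Y127.051 F2850
G01 X151.455 Y161.054 F2850
G01 X164.673 Y190.416 F2850
G01 X113.205 Y236.381 F2850
M5
G00 X32.339 Y176.461
M4 S267
G01 X56.309 Y176.461 F2850
G01 X56.309 Y106.090 F2850
G01 X32.339 Y106.090 F2850
G01 X32.339 Y176.461 F2850
M5
G00 X149.410 Y77.106
M4 S267
G01 X112.644 Y109.901 F2850
G01 X78.133 Y136.442 F2850
G01 X45.876 Y156.728 F2850
G01 X15.874 Y170.759 F2850
M5
G00 X57.858 Y160.311
M4 S267
G01 X110.538 Y160.311 F2850
G01 X110.538 Y102.461 F2850
G01 X57.858 Y102.461 F2850
G01 X57.858 Y160.311 F2850
M5
G00 X151.369 Y127.554
M4 S267
G01 X133.373 Y129.471 F2850
G01 X106.924 Y147.807 F2850
G01 X80.359 Y169.765 F2850
G01 X62.014 Y182.548 F2850
M5
G00 X0.000 Y0.000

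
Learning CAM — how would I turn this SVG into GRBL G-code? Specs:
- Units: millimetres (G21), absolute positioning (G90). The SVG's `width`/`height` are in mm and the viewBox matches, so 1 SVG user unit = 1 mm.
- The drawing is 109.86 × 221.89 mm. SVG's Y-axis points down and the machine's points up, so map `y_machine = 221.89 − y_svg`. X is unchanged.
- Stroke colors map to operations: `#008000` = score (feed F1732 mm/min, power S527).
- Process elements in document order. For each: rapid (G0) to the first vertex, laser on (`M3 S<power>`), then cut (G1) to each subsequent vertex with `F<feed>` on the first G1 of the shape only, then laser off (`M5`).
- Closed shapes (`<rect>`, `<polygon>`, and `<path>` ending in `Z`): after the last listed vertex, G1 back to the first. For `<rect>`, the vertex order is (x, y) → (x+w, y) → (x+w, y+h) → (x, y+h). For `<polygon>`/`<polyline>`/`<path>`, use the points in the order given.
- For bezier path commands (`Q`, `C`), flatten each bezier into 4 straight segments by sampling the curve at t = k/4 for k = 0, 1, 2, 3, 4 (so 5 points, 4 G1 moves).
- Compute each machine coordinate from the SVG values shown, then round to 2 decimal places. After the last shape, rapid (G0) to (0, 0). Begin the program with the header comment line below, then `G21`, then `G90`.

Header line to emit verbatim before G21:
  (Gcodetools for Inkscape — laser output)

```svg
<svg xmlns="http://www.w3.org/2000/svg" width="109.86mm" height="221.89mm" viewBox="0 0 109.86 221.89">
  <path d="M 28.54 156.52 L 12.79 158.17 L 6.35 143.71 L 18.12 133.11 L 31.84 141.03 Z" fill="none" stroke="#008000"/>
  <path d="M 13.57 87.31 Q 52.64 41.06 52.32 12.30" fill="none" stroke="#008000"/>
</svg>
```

(Gcodetools for Inkscape — laser output)
G21
G90
G0 X28.54 Y65.37
M3 S527
G1 X12.79 Y63.72 F1732
G1 X6.35 Y78.18
G1 X18.12 Y88.78
G1 X31.84 Y80.86
G1 X28.54 Y65.37
M5
G0 X13.57 Y134.58
M3 S527
G1 X30.64 Y156.61 F1732
G1 X42.79 Y176.46
G1 X50.02 Y194.12
G1 X52.32 Y209.59
M5
G0 X0.00 Y0.00

Since the viewBox matches the mm dimensions, user units are millimetres directly. The only transform is the Y-flip y_m = 221.89 − y_svg.

Shape 1 is a regular polygon drawn with `<path>`. Its stroke #008000 means score at S527, F1732. After flipping Y the toolpath is (28.54,65.37) → (12.79,63.72) → (6.35,78.18) → (18.12,88.78) → (31.84,80.86) → (28.54,65.37), returning to the start.

Shape 2 is a quadratic bezier drawn with `<path>`. Its stroke #008000 means score at S527, F1732. After flipping Y the toolpath is (13.57,134.58) → (30.64,156.61) → (42.79,176.46) → (50.02,194.12) → (52.32,209.59).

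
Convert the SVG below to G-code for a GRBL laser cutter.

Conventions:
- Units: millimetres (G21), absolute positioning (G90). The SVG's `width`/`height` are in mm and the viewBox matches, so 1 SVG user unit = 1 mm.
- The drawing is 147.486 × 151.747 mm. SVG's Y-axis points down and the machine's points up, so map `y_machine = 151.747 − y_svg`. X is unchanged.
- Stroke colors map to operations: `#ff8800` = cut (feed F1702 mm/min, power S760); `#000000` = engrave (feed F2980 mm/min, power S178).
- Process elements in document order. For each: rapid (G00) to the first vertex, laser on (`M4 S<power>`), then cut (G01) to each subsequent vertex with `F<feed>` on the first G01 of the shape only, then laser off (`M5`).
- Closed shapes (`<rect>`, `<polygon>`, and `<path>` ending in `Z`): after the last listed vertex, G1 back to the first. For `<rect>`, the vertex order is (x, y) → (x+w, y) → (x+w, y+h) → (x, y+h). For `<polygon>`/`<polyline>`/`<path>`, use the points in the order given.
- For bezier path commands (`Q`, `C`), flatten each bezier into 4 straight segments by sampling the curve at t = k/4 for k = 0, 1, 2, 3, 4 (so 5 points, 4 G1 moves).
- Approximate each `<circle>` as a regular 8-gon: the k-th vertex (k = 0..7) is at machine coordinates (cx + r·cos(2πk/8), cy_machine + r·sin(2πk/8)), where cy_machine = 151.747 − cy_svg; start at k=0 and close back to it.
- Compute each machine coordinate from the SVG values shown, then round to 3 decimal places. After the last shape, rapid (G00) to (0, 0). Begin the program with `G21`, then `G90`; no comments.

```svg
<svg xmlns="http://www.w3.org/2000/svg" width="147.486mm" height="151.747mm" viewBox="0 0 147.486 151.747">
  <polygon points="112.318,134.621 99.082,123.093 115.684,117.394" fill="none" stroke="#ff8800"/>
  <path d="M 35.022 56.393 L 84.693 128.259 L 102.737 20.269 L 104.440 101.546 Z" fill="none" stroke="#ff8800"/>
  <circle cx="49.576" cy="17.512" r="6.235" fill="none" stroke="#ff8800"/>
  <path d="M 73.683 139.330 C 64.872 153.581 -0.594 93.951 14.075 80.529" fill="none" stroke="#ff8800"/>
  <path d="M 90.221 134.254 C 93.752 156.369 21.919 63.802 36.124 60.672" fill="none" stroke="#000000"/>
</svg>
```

G21
G90
G00 X112.318 Y17.126
M4 S760
G01 X99.082 Y28.654 F1702
G01 X115.684 Y34.353
G01 X112.318 Y17.126
M5
G00 X35.022 Y95.354
M4 S760
G01 X84.693 Y23.488 F1702
G01 X102.737 Y131.478
G01 X104.440 Y50.201
G01 X35.022 Y95.354
M5
G00 X55.811 Y134.235
M4 S760
G01 X53.985 Y138.644 F1702
G01 X49.576 Y140.470
G01 X45.167 Y138.644
G01 X43.341 Y134.235
G01 X45.167 Y129.826
G01 X49.576 Y128.000
G01 X53.985 Y129.826
G01 X55.811 Y134.235
M5
G00 X73.683 Y12.417
M4 S760
G01 X58.589 Y13.705 F1702
G01 X35.074 Y31.440
G01 X15.961 Y54.364
G01 X14.075 Y71.218
M5
G00 X90.221 Y17.493
M4 S178
G01 X81.260 Y19.220 F2980
G01 X59.170 Y44.817
G01 X39.080 Y75.147
G01 X36.124 Y91.075
M5
G00 X0.000 Y0.000

1 u = 1 mm; y_m = 151.747 − y.

[1] `<polygon>` regular polygon, #ff8800→cut S760 F1702: (112.318,17.126) → (99.082,28.654) → (115.684,34.353) → (112.318,17.126) (closed)

[2] `<path>` closed polygon, #ff8800→cut S760 F1702: (35.022,95.354) → (84.693,23.488) → (102.737,131.478) → (104.440,50.201) → (35.022,95.354) (closed)

[3] `<circle>` circle, #ff8800→cut S760 F1702: (55.811,134.235) → (53.985,138.644) → (49.576,140.470) → (45.167,138.644) → (43.341,134.235) → (45.167,129.826) → (49.576,128.000) → (53.985,129.826) → (55.811,134.235) (closed)

[4] `<path>` cubic bezier, #ff8800→cut S760 F1702: (73.683,12.417) → (58.589,13.705) → (35.074,31.440) → (15.961,54.364) → (14.075,71.218)

[5] `<path>` cubic bezier, #000000→engrave S178 F2980: (90.221,17.493) → (81.260,19.220) → (59.170,44.817) → (39.080,75.147) → (36.124,91.075)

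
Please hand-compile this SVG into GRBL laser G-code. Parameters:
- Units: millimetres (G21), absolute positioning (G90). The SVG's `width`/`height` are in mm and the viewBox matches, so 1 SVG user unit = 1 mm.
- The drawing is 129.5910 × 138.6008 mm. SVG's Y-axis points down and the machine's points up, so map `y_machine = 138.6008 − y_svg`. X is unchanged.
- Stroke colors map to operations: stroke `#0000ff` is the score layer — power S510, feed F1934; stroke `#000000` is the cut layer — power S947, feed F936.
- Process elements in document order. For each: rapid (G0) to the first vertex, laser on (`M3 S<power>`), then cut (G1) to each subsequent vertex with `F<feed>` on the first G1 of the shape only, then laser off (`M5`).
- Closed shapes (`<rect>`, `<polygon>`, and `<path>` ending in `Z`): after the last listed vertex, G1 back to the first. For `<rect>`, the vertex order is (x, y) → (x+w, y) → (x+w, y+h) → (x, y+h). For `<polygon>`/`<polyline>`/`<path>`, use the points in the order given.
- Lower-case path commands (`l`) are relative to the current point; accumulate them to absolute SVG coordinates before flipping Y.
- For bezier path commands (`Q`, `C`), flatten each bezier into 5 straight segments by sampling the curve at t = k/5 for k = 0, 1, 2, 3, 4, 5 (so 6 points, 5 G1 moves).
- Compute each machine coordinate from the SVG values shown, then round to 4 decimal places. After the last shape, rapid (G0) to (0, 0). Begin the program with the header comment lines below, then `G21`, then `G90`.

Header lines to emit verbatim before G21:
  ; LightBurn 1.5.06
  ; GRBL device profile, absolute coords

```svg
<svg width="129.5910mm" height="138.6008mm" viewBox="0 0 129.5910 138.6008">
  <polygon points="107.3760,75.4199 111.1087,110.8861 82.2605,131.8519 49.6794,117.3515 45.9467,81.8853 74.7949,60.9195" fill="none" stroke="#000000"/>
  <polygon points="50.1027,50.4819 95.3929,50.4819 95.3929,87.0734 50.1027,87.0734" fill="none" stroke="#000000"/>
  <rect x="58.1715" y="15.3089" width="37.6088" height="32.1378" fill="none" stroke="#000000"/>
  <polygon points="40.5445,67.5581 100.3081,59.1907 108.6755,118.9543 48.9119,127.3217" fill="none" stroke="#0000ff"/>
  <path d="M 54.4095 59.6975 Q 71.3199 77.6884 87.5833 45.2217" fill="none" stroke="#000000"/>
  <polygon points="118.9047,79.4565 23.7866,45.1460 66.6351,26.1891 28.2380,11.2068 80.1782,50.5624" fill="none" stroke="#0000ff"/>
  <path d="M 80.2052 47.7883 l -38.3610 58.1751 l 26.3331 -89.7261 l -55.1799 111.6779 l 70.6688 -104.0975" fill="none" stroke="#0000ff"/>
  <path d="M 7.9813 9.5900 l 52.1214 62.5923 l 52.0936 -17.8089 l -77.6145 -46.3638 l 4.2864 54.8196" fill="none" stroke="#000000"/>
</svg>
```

; LightBurn 1.5.06
; GRBL device profile, absolute coords
G21
G90
G0 X107.3760 Y63.1809
M3 S947
G1 X111.1087 Y27.7147 F936
G1 X82.2605 Y6.7489
G1 X49.6794 Y21.2493
G1 X45.9467 Y56.7155
G1 X74.7949 Y77.6813
G1 X107.3760 Y63.1809
M5
G0 X50.1027 Y88.1189
M3 S947
G1 X95.3929 Y88.1189 F936
G1 X95.3929 Y51.5274
G1 X50.1027 Y51.5274
G1 X50.1027 Y88.1189
M5
G0 X58.1715 Y123.2919
M3 S947
G1 X95.7803 Y123.2919 F936
G1 X95.7803 Y91.1541
G1 X58.1715 Y91.1541
G1 X58.1715 Y123.2919
M5
G0 X40.5445 Y71.0427
M3 S510
G1 X100.3081 Y79.4101 F1934
G1 X108.6755 Y19.6465
G1 X48.9119 Y11.2791
G1 X40.5445 Y71.0427
M5
G0 X54.4095 Y78.9033
M3 S947
G1 X61.1478 Y73.7252 F936
G1 X67.8343 Y72.5838
G1 X74.4691 Y75.4790
G1 X81.0521 Y82.4107
G1 X87.5833 Y93.3791
M5
G0 X118.9047 Y59.1443
M3 S510
G1 X23.7866 Y93.4548 F1934
G1 X66.6351 Y112.4117
G1 X28.2380 Y127.3940
G1 X80.1782 Y88.0384
G1 X118.9047 Y59.1443
M5
G0 X80.2052 Y90.8125
M3 S510
G1 X41.8442 Y32.6374 F1934
G1 X68.1773 Y122.3635
G1 X12.9974 Y10.6856
G1 X83.6662 Y114.7831
M5
G0 X7.9813 Y129.0108
M3 S947
G1 X60.1027 Y66.4185 F936
G1 X112.1963 Y84.2274
G1 X34.5818 Y130.5912
G1 X38.8682 Y75.7716
M5
G0 X0.0000 Y0.0000

1 u = 1 mm; y_m = 138.6008 − y.

[1] `<polygon>` regular polygon, #000000→cut S947 F936: (107.3760,63.1809) → (111.1087,27.7147) → (82.2605,6.7489) → (49.6794,21.2493) → (45.9467,56.7155) → (74.7949,77.6813) → (107.3760,63.1809) (closed)

[2] `<polygon>` rectangle, #000000→cut S947 F936: (50.1027,88.1189) → (95.3929,88.1189) → (95.3929,51.5274) → (50.1027,51.5274) → (50.1027,88.1189) (closed)

[3] `<rect>` rectangle, #000000→cut S947 F936: (58.1715,123.2919) → (95.7803,123.2919) → (95.7803,91.1541) → (58.1715,91.1541) → (58.1715,123.2919) (closed)

[4] `<polygon>` regular polygon, #0000ff→score S510 F1934: (40.5445,71.0427) → (100.3081,79.4101) → (108.6755,19.6465) → (48.9119,11.2791) → (40.5445,71.0427) (closed)

[5] `<path>` quadratic bezier, #000000→cut S947 F936: (54.4095,78.9033) → (61.1478,73.7252) → (67.8343,72.5838) → (74.4691,75.4790) → (81.0521,82.4107) → (87.5833,93.3791)

[6] `<polygon>` closed polygon, #0000ff→score S510 F1934: (118.9047,59.1443) → (23.7866,93.4548) → (66.6351,112.4117) → (28.2380,127.3940) → (80.1782,88.0384) → (118.9047,59.1443) (closed)

[7] `<path>` open polyline, #0000ff→score S510 F1934: (80.2052,90.8125) → (41.8442,32.6374) → (68.1773,122.3635) → (12.9974,10.6856) → (83.6662,114.7831)

[8] `<path>` open polyline, #000000→cut S947 F936: (7.9813,129.0108) → (60.1027,66.4185) → (112.1963,84.2274) → (34.5818,130.5912) → (38.8682,75.7716)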